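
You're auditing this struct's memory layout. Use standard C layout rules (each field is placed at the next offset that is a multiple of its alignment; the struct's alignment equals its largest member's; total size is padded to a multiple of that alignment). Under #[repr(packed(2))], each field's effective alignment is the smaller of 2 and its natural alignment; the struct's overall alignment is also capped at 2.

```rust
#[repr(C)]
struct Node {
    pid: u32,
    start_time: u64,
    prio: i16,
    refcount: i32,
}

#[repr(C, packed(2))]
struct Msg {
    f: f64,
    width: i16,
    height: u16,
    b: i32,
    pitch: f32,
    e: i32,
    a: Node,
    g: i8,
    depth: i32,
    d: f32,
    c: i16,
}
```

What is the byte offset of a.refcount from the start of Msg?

Node: @0: pid [4B, align 4] → 4; +4 pad (align 8); @8: start_time [8B, align 8] → 16; @16: prio [2B, align 2] → 18; +2 pad (align 4); @20: refcount [4B, align 4] → 24; size 24, align 8
@0: f [8B, align 2] → 8
@8: width [2B, align 2] → 10
@10: height [2B, align 2] → 12
@12: b [4B, align 2] → 16
@16: pitch [4B, align 2] → 20
@20: e [4B, align 2] → 24
@24: a [24B, align 2] → 48
within Node: refcount at 20
24 + 20 = 44

44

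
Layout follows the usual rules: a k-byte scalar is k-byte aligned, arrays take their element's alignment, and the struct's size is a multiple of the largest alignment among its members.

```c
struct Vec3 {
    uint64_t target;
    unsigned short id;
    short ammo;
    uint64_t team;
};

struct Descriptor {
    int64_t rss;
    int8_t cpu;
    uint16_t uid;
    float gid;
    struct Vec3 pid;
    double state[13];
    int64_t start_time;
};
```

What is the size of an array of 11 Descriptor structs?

1672

Vec3: target at 0 (size 8, align 8) → ends 8; id at 8 (size 2, align 2) → ends 10; ammo at 10 (size 2, align 2) → ends 12; pad 4 to align 8 for team; team at 16 (size 8, align 8) → ends 24; total 24 bytes, alignment 8
rss at 0 (size 8, align 8) → ends 8
cpu at 8 (size 1, align 1) → ends 9
pad 1 to align 2 for uid
uid at 10 (size 2, align 2) → ends 12
gid at 12 (size 4, align 4) → ends 16
pid at 16 (size 24, align 8) → ends 40
state at 40 (size 104, align 8) → ends 144
start_time at 144 (size 8, align 8) → ends 152
total 152 bytes, alignment 8
array of 11: 11 × 152 = 1672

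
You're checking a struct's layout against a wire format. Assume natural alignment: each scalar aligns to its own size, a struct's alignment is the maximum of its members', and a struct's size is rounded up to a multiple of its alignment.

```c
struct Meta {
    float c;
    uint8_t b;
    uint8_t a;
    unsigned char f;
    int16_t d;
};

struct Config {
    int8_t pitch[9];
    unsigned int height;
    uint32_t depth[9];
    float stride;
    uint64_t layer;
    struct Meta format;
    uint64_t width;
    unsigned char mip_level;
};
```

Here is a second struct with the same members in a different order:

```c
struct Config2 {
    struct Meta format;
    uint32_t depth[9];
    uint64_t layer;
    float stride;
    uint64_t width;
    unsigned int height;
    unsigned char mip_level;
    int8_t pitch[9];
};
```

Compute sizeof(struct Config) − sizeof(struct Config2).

Meta: 0..4  c  (4B, 4-aligned); 4..5  b  (1B, 1-aligned); 5..6  a  (1B, 1-aligned); 6..7  f  (1B, 1-aligned); 7..8  -- padding (1B); 8..10  d  (2B, 2-aligned); 10..12  -- tail padding (2B); sizeof = 12, alignof = 4
0..9  pitch  (9B, 1-aligned)
9..12  -- padding (3B)
12..16  height  (4B, 4-aligned)
16..52  depth  (36B, 4-aligned)
52..56  stride  (4B, 4-aligned)
56..64  layer  (8B, 8-aligned)
64..76  format  (12B, 4-aligned)
76..80  -- padding (4B)
80..88  width  (8B, 8-aligned)
88..89  mip_level  (1B, 1-aligned)
89..96  -- tail padding (7B)
sizeof = 96, alignof = 8
— Config2 —
0..12  format  (12B, 4-aligned)
12..48  depth  (36B, 4-aligned)
48..56  layer  (8B, 8-aligned)
56..60  stride  (4B, 4-aligned)
60..64  -- padding (4B)
64..72  width  (8B, 8-aligned)
72..76  height  (4B, 4-aligned)
76..77  mip_level  (1B, 1-aligned)
77..86  pitch  (9B, 1-aligned)
86..88  -- tail padding (2B)
sizeof = 88, alignof = 8
96 − 88 = 8

8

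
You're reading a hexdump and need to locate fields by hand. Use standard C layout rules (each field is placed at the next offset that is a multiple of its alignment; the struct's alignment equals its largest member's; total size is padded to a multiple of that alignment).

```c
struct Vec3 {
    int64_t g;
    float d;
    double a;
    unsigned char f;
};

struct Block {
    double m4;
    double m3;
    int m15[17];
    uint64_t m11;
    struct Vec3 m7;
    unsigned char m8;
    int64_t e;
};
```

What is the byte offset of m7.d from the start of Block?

104

Vec3: g at 0 (size 8, align 8) → ends 8; d at 8 (size 4, align 4) → ends 12; pad 4 to align 8 for a; a at 16 (size 8, align 8) → ends 24; f at 24 (size 1, align 1) → ends 25; tail pad 7 to reach multiple of 8; total 32 bytes, alignment 8
m4 at 0 (size 8, align 8) → ends 8
m3 at 8 (size 8, align 8) → ends 16
m15 at 16 (size 68, align 4) → ends 84
pad 4 to align 8 for m11
m11 at 88 (size 8, align 8) → ends 96
m7 at 96 (size 32, align 8) → ends 128
within Vec3: d at 8
96 + 8 = 104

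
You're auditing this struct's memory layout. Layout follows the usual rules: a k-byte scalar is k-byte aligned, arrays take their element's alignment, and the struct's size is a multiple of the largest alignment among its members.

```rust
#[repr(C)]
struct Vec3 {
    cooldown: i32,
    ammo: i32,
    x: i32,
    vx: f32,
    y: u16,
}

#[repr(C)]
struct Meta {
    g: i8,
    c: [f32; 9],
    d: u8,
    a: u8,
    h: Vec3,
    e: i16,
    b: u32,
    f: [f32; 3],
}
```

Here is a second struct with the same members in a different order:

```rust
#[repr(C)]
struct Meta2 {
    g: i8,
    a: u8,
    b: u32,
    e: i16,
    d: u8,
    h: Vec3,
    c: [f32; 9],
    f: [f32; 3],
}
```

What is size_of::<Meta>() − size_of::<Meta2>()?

Vec3: cooldown at 0 (size 4, align 4) → ends 4; ammo at 4 (size 4, align 4) → ends 8; x at 8 (size 4, align 4) → ends 12; vx at 12 (size 4, align 4) → ends 16; y at 16 (size 2, align 2) → ends 18; tail pad 2 to reach multiple of 4; total 20 bytes, alignment 4
g at 0 (size 1, align 1) → ends 1
pad 3 to align 4 for c
c at 4 (size 36, align 4) → ends 40
d at 40 (size 1, align 1) → ends 41
a at 41 (size 1, align 1) → ends 42
pad 2 to align 4 for h
h at 44 (size 20, align 4) → ends 64
e at 64 (size 2, align 2) → ends 66
pad 2 to align 4 for b
b at 68 (size 4, align 4) → ends 72
f at 72 (size 12, align 4) → ends 84
total 84 bytes, alignment 4
— Meta2 —
g at 0 (size 1, align 1) → ends 1
a at 1 (size 1, align 1) → ends 2
pad 2 to align 4 for b
b at 4 (size 4, align 4) → ends 8
e at 8 (size 2, align 2) → ends 10
d at 10 (size 1, align 1) → ends 11
pad 1 to align 4 for h
h at 12 (size 20, align 4) → ends 32
c at 32 (size 36, align 4) → ends 68
f at 68 (size 12, align 4) → ends 80
total 80 bytes, alignment 4
84 − 80 = 4

4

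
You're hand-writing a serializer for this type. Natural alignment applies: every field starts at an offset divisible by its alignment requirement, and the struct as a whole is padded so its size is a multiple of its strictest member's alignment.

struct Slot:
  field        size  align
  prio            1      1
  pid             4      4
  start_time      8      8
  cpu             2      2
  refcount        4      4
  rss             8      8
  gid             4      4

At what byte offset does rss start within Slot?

24

@0: prio [1B, align 1] → 1
+3 pad (align 4)
@4: pid [4B, align 4] → 8
@8: start_time [8B, align 8] → 16
@16: cpu [2B, align 2] → 18
+2 pad (align 4)
@20: refcount [4B, align 4] → 24
@24: rss [8B, align 8] → 32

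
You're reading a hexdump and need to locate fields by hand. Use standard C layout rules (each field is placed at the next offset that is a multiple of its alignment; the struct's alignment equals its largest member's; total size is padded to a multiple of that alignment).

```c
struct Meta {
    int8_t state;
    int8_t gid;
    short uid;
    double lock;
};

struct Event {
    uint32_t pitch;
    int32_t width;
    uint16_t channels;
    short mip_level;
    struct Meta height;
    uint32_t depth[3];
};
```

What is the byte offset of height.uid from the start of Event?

Meta: @0: state [1B, align 1] → 1; @1: gid [1B, align 1] → 2; @2: uid [2B, align 2] → 4; +4 pad (align 8); @8: lock [8B, align 8] → 16; size 16, align 8
@0: pitch [4B, align 4] → 4
@4: width [4B, align 4] → 8
@8: channels [2B, align 2] → 10
@10: mip_level [2B, align 2] → 12
+4 pad (align 8)
@16: height [16B, align 8] → 32
within Meta: uid at 2
16 + 2 = 18

18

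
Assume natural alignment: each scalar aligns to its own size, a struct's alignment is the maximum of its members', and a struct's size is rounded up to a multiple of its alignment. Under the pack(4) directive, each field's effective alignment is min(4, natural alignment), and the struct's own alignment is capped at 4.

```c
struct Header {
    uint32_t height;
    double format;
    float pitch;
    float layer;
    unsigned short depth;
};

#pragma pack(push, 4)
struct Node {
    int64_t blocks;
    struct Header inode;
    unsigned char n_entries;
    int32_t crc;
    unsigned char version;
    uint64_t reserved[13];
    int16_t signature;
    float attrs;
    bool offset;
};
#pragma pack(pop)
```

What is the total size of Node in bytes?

168 bytes

Header: height at 0 (size 4, align 4) → ends 4; pad 4 to align 8 for format; format at 8 (size 8, align 8) → ends 16; pitch at 16 (size 4, align 4) → ends 20; layer at 20 (size 4, align 4) → ends 24; depth at 24 (size 2, align 2) → ends 26; tail pad 6 to reach multiple of 8; total 32 bytes, alignment 8
blocks at 0 (size 8, align 4) → ends 8
inode at 8 (size 32, align 4) → ends 40
n_entries at 40 (size 1, align 1) → ends 41
pad 3 to align 4 for crc
crc at 44 (size 4, align 4) → ends 48
version at 48 (size 1, align 1) → ends 49
pad 3 to align 4 for reserved
reserved at 52 (size 104, align 4) → ends 156
signature at 156 (size 2, align 2) → ends 158
pad 2 to align 4 for attrs
attrs at 160 (size 4, align 4) → ends 164
offset at 164 (size 1, align 1) → ends 165
tail pad 3 to reach multiple of 4
total 168 bytes, alignment 4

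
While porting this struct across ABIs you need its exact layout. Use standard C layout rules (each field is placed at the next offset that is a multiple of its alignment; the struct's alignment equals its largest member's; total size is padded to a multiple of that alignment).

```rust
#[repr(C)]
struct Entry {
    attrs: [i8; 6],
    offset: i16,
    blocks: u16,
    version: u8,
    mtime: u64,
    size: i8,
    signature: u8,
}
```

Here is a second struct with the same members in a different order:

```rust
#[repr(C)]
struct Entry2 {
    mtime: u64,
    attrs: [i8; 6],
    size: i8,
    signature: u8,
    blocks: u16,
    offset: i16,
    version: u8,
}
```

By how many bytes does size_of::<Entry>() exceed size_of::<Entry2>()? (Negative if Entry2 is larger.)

0..6  attrs  (6B, 1-aligned)
6..8  offset  (2B, 2-aligned)
8..10  blocks  (2B, 2-aligned)
10..11  version  (1B, 1-aligned)
11..16  -- padding (5B)
16..24  mtime  (8B, 8-aligned)
24..25  size  (1B, 1-aligned)
25..26  signature  (1B, 1-aligned)
26..32  -- tail padding (6B)
sizeof = 32, alignof = 8
— Entry2 —
0..8  mtime  (8B, 8-aligned)
8..14  attrs  (6B, 1-aligned)
14..15  size  (1B, 1-aligned)
15..16  signature  (1B, 1-aligned)
16..18  blocks  (2B, 2-aligned)
18..20  offset  (2B, 2-aligned)
20..21  version  (1B, 1-aligned)
21..24  -- tail padding (3B)
sizeof = 24, alignof = 8
32 − 24 = 8

8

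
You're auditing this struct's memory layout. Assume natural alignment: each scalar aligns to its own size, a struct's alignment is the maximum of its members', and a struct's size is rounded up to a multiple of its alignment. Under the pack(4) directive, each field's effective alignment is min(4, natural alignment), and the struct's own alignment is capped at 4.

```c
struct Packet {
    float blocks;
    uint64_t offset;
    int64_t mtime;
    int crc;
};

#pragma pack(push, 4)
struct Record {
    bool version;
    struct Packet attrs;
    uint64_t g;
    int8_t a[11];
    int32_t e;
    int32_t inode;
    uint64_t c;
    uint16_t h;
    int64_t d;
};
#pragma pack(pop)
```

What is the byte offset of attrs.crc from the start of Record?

Packet: @0: blocks [4B, align 4] → 4; +4 pad (align 8); @8: offset [8B, align 8] → 16; @16: mtime [8B, align 8] → 24; @24: crc [4B, align 4] → 28; +4 tail pad (align 8); size 32, align 8
@0: version [1B, align 1] → 1
+3 pad (align 4)
@4: attrs [32B, align 4] → 36
within Packet: crc at 24
4 + 24 = 28

28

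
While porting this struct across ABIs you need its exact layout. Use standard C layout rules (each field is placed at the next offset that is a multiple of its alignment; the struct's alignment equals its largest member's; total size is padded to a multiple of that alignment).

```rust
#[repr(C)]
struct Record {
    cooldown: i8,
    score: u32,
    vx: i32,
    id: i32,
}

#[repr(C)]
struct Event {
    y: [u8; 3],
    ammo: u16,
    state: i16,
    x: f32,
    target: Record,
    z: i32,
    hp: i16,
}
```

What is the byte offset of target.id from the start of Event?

24

Record: 0..1  cooldown  (1B, 1-aligned); 1..4  -- padding (3B); 4..8  score  (4B, 4-aligned); 8..12  vx  (4B, 4-aligned); 12..16  id  (4B, 4-aligned); sizeof = 16, alignof = 4
0..3  y  (3B, 1-aligned)
3..4  -- padding (1B)
4..6  ammo  (2B, 2-aligned)
6..8  state  (2B, 2-aligned)
8..12  x  (4B, 4-aligned)
12..28  target  (16B, 4-aligned)
within Record: id at 12
12 + 12 = 24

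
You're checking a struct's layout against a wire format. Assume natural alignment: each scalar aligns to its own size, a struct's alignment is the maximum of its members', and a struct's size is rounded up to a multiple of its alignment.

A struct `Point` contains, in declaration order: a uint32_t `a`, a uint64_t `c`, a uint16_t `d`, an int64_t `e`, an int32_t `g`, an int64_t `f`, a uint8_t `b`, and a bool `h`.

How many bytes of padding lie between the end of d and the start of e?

6

@0: a [4B, align 4] → 4
+4 pad (align 8)
@8: c [8B, align 8] → 16
@16: d [2B, align 2] → 18
+6 pad (align 8)
@24: e [8B, align 8] → 32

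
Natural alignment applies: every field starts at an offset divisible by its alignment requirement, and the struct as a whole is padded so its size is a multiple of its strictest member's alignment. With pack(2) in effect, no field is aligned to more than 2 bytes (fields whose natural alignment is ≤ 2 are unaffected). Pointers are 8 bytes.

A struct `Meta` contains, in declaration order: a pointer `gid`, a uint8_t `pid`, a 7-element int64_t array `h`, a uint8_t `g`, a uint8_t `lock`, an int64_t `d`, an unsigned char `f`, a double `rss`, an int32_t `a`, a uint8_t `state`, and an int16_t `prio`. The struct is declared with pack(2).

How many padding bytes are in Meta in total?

3

0..8  gid  (8B, 2-aligned)
8..9  pid  (1B, 1-aligned)
9..10  -- padding (1B)
10..66  h  (56B, 2-aligned)
66..67  g  (1B, 1-aligned)
67..68  lock  (1B, 1-aligned)
68..76  d  (8B, 2-aligned)
76..77  f  (1B, 1-aligned)
77..78  -- padding (1B)
78..86  rss  (8B, 2-aligned)
86..90  a  (4B, 2-aligned)
90..91  state  (1B, 1-aligned)
91..92  -- padding (1B)
92..94  prio  (2B, 2-aligned)
sizeof = 94, alignof = 2
data bytes 91, size 94 → padding 3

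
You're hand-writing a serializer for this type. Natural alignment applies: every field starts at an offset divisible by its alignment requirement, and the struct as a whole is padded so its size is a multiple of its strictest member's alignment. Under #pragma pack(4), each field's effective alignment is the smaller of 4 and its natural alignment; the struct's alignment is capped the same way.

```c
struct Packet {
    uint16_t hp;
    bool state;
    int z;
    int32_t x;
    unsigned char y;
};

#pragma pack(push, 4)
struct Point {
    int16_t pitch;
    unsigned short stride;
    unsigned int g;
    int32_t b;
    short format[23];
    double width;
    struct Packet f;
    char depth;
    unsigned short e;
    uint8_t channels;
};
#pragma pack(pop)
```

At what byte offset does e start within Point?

86

Packet: @0: hp [2B, align 2] → 2; @2: state [1B, align 1] → 3; +1 pad (align 4); @4: z [4B, align 4] → 8; @8: x [4B, align 4] → 12; @12: y [1B, align 1] → 13; +3 tail pad (align 4); size 16, align 4
@0: pitch [2B, align 2] → 2
@2: stride [2B, align 2] → 4
@4: g [4B, align 4] → 8
@8: b [4B, align 4] → 12
@12: format [46B, align 2] → 58
+2 pad (align 4)
@60: width [8B, align 4] → 68
@68: f [16B, align 4] → 84
@84: depth [1B, align 1] → 85
+1 pad (align 2)
@86: e [2B, align 2] → 88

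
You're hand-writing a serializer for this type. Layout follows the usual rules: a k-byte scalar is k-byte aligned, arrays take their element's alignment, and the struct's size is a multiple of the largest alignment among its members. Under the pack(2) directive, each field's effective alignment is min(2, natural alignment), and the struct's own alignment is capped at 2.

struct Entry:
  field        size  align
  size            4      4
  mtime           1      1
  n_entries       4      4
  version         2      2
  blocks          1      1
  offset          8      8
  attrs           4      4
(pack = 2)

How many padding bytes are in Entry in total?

2

0..4  size  (4B, 2-aligned)
4..5  mtime  (1B, 1-aligned)
5..6  -- padding (1B)
6..10  n_entries  (4B, 2-aligned)
10..12  version  (2B, 2-aligned)
12..13  blocks  (1B, 1-aligned)
13..14  -- padding (1B)
14..22  offset  (8B, 2-aligned)
22..26  attrs  (4B, 2-aligned)
sizeof = 26, alignof = 2
data bytes 24, size 26 → padding 2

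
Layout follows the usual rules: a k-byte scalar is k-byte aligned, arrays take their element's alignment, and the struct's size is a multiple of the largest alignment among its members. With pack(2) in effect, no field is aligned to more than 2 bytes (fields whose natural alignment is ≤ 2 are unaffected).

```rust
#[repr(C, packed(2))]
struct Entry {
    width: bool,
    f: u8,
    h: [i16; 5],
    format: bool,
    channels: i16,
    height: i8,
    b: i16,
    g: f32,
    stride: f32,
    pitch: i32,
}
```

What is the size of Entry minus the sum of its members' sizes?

0..1  width  (1B, 1-aligned)
1..2  f  (1B, 1-aligned)
2..12  h  (10B, 2-aligned)
12..13  format  (1B, 1-aligned)
13..14  -- padding (1B)
14..16  channels  (2B, 2-aligned)
16..17  height  (1B, 1-aligned)
17..18  -- padding (1B)
18..20  b  (2B, 2-aligned)
20..24  g  (4B, 2-aligned)
24..28  stride  (4B, 2-aligned)
28..32  pitch  (4B, 2-aligned)
sizeof = 32, alignof = 2
data bytes 30, size 32 → padding 2

2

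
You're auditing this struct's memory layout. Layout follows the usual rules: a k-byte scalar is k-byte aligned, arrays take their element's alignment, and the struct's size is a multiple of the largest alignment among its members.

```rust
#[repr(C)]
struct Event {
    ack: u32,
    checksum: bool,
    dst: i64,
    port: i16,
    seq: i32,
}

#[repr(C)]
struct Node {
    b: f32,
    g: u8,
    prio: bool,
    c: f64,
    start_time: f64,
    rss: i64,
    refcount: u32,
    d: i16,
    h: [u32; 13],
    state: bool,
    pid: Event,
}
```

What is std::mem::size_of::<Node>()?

Event: ack at 0 (size 4, align 4) → ends 4; checksum at 4 (size 1, align 1) → ends 5; pad 3 to align 8 for dst; dst at 8 (size 8, align 8) → ends 16; port at 16 (size 2, align 2) → ends 18; pad 2 to align 4 for seq; seq at 20 (size 4, align 4) → ends 24; total 24 bytes, alignment 8
b at 0 (size 4, align 4) → ends 4
g at 4 (size 1, align 1) → ends 5
prio at 5 (size 1, align 1) → ends 6
pad 2 to align 8 for c
c at 8 (size 8, align 8) → ends 16
start_time at 16 (size 8, align 8) → ends 24
rss at 24 (size 8, align 8) → ends 32
refcount at 32 (size 4, align 4) → ends 36
d at 36 (size 2, align 2) → ends 38
pad 2 to align 4 for h
h at 40 (size 52, align 4) → ends 92
state at 92 (size 1, align 1) → ends 93
pad 3 to align 8 for pid
pid at 96 (size 24, align 8) → ends 120
total 120 bytes, alignment 8

120 bytes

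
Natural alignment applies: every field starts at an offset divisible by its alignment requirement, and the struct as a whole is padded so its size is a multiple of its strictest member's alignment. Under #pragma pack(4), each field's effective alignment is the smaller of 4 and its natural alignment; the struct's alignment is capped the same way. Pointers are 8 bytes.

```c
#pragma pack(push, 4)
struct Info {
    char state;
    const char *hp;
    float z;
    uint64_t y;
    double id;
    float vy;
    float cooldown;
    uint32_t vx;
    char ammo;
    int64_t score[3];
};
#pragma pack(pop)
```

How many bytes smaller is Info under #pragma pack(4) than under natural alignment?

8

natural layout:
  0..1  state  (1B, 1-aligned)
  1..8  -- padding (7B)
  8..16  hp  (8B, 8-aligned)
  16..20  z  (4B, 4-aligned)
  20..24  -- padding (4B)
  24..32  y  (8B, 8-aligned)
  32..40  id  (8B, 8-aligned)
  40..44  vy  (4B, 4-aligned)
  44..48  cooldown  (4B, 4-aligned)
  48..52  vx  (4B, 4-aligned)
  52..53  ammo  (1B, 1-aligned)
  53..56  -- padding (3B)
  56..80  score  (24B, 8-aligned)
  sizeof = 80, alignof = 8
packed(4) layout:
  0..1  state  (1B, 1-aligned)
  1..4  -- padding (3B)
  4..12  hp  (8B, 4-aligned)
  12..16  z  (4B, 4-aligned)
  16..24  y  (8B, 4-aligned)
  24..32  id  (8B, 4-aligned)
  32..36  vy  (4B, 4-aligned)
  36..40  cooldown  (4B, 4-aligned)
  40..44  vx  (4B, 4-aligned)
  44..45  ammo  (1B, 1-aligned)
  45..48  -- padding (3B)
  48..72  score  (24B, 4-aligned)
  sizeof = 72, alignof = 4
80 − 72 = 8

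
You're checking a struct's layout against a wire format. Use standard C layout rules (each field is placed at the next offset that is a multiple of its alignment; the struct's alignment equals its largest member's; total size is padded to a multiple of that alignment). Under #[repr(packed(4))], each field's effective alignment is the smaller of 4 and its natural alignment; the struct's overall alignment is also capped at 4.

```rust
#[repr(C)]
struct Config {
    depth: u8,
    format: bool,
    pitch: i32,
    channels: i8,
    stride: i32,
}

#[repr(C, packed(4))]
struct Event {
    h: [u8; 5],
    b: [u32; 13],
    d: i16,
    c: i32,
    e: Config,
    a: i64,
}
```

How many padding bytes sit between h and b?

3

Config: depth at 0 (size 1, align 1) → ends 1; format at 1 (size 1, align 1) → ends 2; pad 2 to align 4 for pitch; pitch at 4 (size 4, align 4) → ends 8; channels at 8 (size 1, align 1) → ends 9; pad 3 to align 4 for stride; stride at 12 (size 4, align 4) → ends 16; total 16 bytes, alignment 4
h at 0 (size 5, align 1) → ends 5
pad 3 to align 4 for b
b at 8 (size 52, align 4) → ends 60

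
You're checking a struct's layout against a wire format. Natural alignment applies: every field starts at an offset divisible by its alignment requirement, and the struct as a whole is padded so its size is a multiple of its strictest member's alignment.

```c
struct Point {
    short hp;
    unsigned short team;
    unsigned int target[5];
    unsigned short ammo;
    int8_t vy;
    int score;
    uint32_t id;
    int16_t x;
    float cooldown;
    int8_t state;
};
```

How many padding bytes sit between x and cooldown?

hp at 0 (size 2, align 2) → ends 2
team at 2 (size 2, align 2) → ends 4
target at 4 (size 20, align 4) → ends 24
ammo at 24 (size 2, align 2) → ends 26
vy at 26 (size 1, align 1) → ends 27
pad 1 to align 4 for score
score at 28 (size 4, align 4) → ends 32
id at 32 (size 4, align 4) → ends 36
x at 36 (size 2, align 2) → ends 38
pad 2 to align 4 for cooldown
cooldown at 40 (size 4, align 4) → ends 44

2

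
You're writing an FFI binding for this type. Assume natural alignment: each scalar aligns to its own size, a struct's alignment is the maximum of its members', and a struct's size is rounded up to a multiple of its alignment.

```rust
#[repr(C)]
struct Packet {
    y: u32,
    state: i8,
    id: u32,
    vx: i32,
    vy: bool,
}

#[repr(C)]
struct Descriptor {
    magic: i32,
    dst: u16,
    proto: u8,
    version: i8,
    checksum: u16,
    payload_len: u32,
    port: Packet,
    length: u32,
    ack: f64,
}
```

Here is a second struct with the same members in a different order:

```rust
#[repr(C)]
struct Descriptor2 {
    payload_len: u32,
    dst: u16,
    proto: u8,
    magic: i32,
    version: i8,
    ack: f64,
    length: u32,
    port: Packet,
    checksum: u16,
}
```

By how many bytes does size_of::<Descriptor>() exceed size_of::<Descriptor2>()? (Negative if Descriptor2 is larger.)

-8

Packet: @0: y [4B, align 4] → 4; @4: state [1B, align 1] → 5; +3 pad (align 4); @8: id [4B, align 4] → 12; @12: vx [4B, align 4] → 16; @16: vy [1B, align 1] → 17; +3 tail pad (align 4); size 20, align 4
@0: magic [4B, align 4] → 4
@4: dst [2B, align 2] → 6
@6: proto [1B, align 1] → 7
@7: version [1B, align 1] → 8
@8: checksum [2B, align 2] → 10
+2 pad (align 4)
@12: payload_len [4B, align 4] → 16
@16: port [20B, align 4] → 36
@36: length [4B, align 4] → 40
@40: ack [8B, align 8] → 48
size 48, align 8
— Descriptor2 —
@0: payload_len [4B, align 4] → 4
@4: dst [2B, align 2] → 6
@6: proto [1B, align 1] → 7
+1 pad (align 4)
@8: magic [4B, align 4] → 12
@12: version [1B, align 1] → 13
+3 pad (align 8)
@16: ack [8B, align 8] → 24
@24: length [4B, align 4] → 28
@28: port [20B, align 4] → 48
@48: checksum [2B, align 2] → 50
+6 tail pad (align 8)
size 56, align 8
48 − 56 = -8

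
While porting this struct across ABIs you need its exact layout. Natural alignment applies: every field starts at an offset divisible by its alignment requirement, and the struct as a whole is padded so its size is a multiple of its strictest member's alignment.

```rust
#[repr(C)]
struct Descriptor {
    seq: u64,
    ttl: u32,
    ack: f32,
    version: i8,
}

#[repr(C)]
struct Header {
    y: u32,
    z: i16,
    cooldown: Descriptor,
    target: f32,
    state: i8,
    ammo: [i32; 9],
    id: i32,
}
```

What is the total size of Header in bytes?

Descriptor: seq at 0 (size 8, align 8) → ends 8; ttl at 8 (size 4, align 4) → ends 12; ack at 12 (size 4, align 4) → ends 16; version at 16 (size 1, align 1) → ends 17; tail pad 7 to reach multiple of 8; total 24 bytes, alignment 8
y at 0 (size 4, align 4) → ends 4
z at 4 (size 2, align 2) → ends 6
pad 2 to align 8 for cooldown
cooldown at 8 (size 24, align 8) → ends 32
target at 32 (size 4, align 4) → ends 36
state at 36 (size 1, align 1) → ends 37
pad 3 to align 4 for ammo
ammo at 40 (size 36, align 4) → ends 76
id at 76 (size 4, align 4) → ends 80
total 80 bytes, alignment 8

80 bytes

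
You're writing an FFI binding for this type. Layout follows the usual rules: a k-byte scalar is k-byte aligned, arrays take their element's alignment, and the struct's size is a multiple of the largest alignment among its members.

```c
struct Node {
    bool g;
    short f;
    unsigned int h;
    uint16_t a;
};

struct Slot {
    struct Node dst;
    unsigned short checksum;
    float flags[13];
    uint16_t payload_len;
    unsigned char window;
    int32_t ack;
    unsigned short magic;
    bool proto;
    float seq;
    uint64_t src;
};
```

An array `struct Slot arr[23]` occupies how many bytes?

Node: g at 0 (size 1, align 1) → ends 1; pad 1 to align 2 for f; f at 2 (size 2, align 2) → ends 4; h at 4 (size 4, align 4) → ends 8; a at 8 (size 2, align 2) → ends 10; tail pad 2 to reach multiple of 4; total 12 bytes, alignment 4
dst at 0 (size 12, align 4) → ends 12
checksum at 12 (size 2, align 2) → ends 14
pad 2 to align 4 for flags
flags at 16 (size 52, align 4) → ends 68
payload_len at 68 (size 2, align 2) → ends 70
window at 70 (size 1, align 1) → ends 71
pad 1 to align 4 for ack
ack at 72 (size 4, align 4) → ends 76
magic at 76 (size 2, align 2) → ends 78
proto at 78 (size 1, align 1) → ends 79
pad 1 to align 4 for seq
seq at 80 (size 4, align 4) → ends 84
pad 4 to align 8 for src
src at 88 (size 8, align 8) → ends 96
total 96 bytes, alignment 8
array of 23: 23 × 96 = 2208

2208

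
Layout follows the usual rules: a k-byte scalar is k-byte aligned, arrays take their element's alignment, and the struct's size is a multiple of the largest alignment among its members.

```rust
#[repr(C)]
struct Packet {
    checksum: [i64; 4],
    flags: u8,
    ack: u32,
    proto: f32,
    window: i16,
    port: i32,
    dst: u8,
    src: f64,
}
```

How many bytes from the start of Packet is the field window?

checksum at 0 (size 32, align 8) → ends 32
flags at 32 (size 1, align 1) → ends 33
pad 3 to align 4 for ack
ack at 36 (size 4, align 4) → ends 40
proto at 40 (size 4, align 4) → ends 44
window at 44 (size 2, align 2) → ends 46

44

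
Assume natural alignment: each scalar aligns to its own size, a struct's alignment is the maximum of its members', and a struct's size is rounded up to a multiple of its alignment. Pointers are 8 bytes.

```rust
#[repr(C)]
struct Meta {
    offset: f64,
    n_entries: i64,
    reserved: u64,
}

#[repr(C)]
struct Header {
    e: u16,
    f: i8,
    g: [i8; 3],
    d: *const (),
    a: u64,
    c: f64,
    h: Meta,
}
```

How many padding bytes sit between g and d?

Meta: 0..8  offset  (8B, 8-aligned); 8..16  n_entries  (8B, 8-aligned); 16..24  reserved  (8B, 8-aligned); sizeof = 24, alignof = 8
0..2  e  (2B, 2-aligned)
2..3  f  (1B, 1-aligned)
3..6  g  (3B, 1-aligned)
6..8  -- padding (2B)
8..16  d  (8B, 8-aligned)

2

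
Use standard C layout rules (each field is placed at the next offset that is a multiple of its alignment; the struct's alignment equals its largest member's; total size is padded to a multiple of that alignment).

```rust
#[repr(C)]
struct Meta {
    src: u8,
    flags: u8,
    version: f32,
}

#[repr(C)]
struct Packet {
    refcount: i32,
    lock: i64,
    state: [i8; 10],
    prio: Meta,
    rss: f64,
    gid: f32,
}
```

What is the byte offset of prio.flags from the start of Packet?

29

Meta: src at 0 (size 1, align 1) → ends 1; flags at 1 (size 1, align 1) → ends 2; pad 2 to align 4 for version; version at 4 (size 4, align 4) → ends 8; total 8 bytes, alignment 4
refcount at 0 (size 4, align 4) → ends 4
pad 4 to align 8 for lock
lock at 8 (size 8, align 8) → ends 16
state at 16 (size 10, align 1) → ends 26
pad 2 to align 4 for prio
prio at 28 (size 8, align 4) → ends 36
within Meta: flags at 1
28 + 1 = 29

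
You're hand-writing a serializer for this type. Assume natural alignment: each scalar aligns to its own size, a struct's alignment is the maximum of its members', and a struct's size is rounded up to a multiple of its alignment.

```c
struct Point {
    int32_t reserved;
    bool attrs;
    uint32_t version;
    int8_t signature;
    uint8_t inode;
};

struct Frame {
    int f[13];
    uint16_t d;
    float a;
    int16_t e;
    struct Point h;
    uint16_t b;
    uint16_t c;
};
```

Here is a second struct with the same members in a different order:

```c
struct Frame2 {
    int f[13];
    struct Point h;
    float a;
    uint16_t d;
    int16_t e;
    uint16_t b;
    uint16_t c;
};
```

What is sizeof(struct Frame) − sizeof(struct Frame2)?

4

Point: reserved at 0 (size 4, align 4) → ends 4; attrs at 4 (size 1, align 1) → ends 5; pad 3 to align 4 for version; version at 8 (size 4, align 4) → ends 12; signature at 12 (size 1, align 1) → ends 13; inode at 13 (size 1, align 1) → ends 14; tail pad 2 to reach multiple of 4; total 16 bytes, alignment 4
f at 0 (size 52, align 4) → ends 52
d at 52 (size 2, align 2) → ends 54
pad 2 to align 4 for a
a at 56 (size 4, align 4) → ends 60
e at 60 (size 2, align 2) → ends 62
pad 2 to align 4 for h
h at 64 (size 16, align 4) → ends 80
b at 80 (size 2, align 2) → ends 82
c at 82 (size 2, align 2) → ends 84
total 84 bytes, alignment 4
— Frame2 —
f at 0 (size 52, align 4) → ends 52
h at 52 (size 16, align 4) → ends 68
a at 68 (size 4, align 4) → ends 72
d at 72 (size 2, align 2) → ends 74
e at 74 (size 2, align 2) → ends 76
b at 76 (size 2, align 2) → ends 78
c at 78 (size 2, align 2) → ends 80
total 80 bytes, alignment 4
84 − 80 = 4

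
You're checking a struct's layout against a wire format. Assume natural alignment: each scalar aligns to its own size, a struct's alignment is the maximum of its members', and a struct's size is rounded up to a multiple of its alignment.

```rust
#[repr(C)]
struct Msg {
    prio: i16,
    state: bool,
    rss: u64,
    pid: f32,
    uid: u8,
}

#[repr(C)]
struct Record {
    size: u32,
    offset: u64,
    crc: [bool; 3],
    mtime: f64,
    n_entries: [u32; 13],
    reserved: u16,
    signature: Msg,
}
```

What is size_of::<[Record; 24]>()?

Msg: 0..2  prio  (2B, 2-aligned); 2..3  state  (1B, 1-aligned); 3..8  -- padding (5B); 8..16  rss  (8B, 8-aligned); 16..20  pid  (4B, 4-aligned); 20..21  uid  (1B, 1-aligned); 21..24  -- tail padding (3B); sizeof = 24, alignof = 8
0..4  size  (4B, 4-aligned)
4..8  -- padding (4B)
8..16  offset  (8B, 8-aligned)
16..19  crc  (3B, 1-aligned)
19..24  -- padding (5B)
24..32  mtime  (8B, 8-aligned)
32..84  n_entries  (52B, 4-aligned)
84..86  reserved  (2B, 2-aligned)
86..88  -- padding (2B)
88..112  signature  (24B, 8-aligned)
sizeof = 112, alignof = 8
array of 24: 24 × 112 = 2688

2688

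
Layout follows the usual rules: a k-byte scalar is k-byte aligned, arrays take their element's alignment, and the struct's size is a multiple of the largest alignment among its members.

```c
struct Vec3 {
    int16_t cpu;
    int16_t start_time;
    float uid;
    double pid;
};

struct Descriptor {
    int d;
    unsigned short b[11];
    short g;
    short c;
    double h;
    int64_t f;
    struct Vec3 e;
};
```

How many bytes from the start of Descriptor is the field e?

Vec3: @0: cpu [2B, align 2] → 2; @2: start_time [2B, align 2] → 4; @4: uid [4B, align 4] → 8; @8: pid [8B, align 8] → 16; size 16, align 8
@0: d [4B, align 4] → 4
@4: b [22B, align 2] → 26
@26: g [2B, align 2] → 28
@28: c [2B, align 2] → 30
+2 pad (align 8)
@32: h [8B, align 8] → 40
@40: f [8B, align 8] → 48
@48: e [16B, align 8] → 64

48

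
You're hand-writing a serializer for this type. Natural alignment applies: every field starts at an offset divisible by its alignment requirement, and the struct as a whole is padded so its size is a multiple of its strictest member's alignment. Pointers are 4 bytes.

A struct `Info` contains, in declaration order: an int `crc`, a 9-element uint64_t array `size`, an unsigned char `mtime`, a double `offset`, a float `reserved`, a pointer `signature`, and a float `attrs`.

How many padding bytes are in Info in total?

@0: crc [4B, align 4] → 4
+4 pad (align 8)
@8: size [72B, align 8] → 80
@80: mtime [1B, align 1] → 81
+7 pad (align 8)
@88: offset [8B, align 8] → 96
@96: reserved [4B, align 4] → 100
@100: signature [4B, align 4] → 104
@104: attrs [4B, align 4] → 108
+4 tail pad (align 8)
size 112, align 8
data bytes 97, size 112 → padding 15

15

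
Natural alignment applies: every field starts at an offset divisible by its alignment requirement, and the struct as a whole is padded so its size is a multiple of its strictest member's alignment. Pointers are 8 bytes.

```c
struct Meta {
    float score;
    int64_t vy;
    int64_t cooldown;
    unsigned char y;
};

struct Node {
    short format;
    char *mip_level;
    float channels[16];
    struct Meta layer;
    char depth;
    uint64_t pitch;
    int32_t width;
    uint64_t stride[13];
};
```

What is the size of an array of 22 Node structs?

5280

Meta: @0: score [4B, align 4] → 4; +4 pad (align 8); @8: vy [8B, align 8] → 16; @16: cooldown [8B, align 8] → 24; @24: y [1B, align 1] → 25; +7 tail pad (align 8); size 32, align 8
@0: format [2B, align 2] → 2
+6 pad (align 8)
@8: mip_level [8B, align 8] → 16
@16: channels [64B, align 4] → 80
@80: layer [32B, align 8] → 112
@112: depth [1B, align 1] → 113
+7 pad (align 8)
@120: pitch [8B, align 8] → 128
@128: width [4B, align 4] → 132
+4 pad (align 8)
@136: stride [104B, align 8] → 240
size 240, align 8
array of 22: 22 × 240 = 5280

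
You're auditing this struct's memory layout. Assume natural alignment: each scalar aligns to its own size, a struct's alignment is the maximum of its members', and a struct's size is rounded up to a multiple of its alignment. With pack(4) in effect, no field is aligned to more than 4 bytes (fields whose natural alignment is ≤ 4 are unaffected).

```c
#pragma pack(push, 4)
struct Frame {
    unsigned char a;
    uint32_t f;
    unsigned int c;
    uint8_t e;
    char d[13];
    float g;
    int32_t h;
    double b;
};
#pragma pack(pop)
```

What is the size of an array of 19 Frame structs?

0..1  a  (1B, 1-aligned)
1..4  -- padding (3B)
4..8  f  (4B, 4-aligned)
8..12  c  (4B, 4-aligned)
12..13  e  (1B, 1-aligned)
13..26  d  (13B, 1-aligned)
26..28  -- padding (2B)
28..32  g  (4B, 4-aligned)
32..36  h  (4B, 4-aligned)
36..44  b  (8B, 4-aligned)
sizeof = 44, alignof = 4
array of 19: 19 × 44 = 836

836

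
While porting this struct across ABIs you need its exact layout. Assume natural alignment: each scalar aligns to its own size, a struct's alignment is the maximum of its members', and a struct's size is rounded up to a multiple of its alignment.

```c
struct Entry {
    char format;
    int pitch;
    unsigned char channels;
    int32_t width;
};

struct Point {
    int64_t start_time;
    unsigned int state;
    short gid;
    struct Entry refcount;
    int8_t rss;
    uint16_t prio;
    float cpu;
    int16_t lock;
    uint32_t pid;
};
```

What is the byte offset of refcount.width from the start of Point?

28

Entry: @0: format [1B, align 1] → 1; +3 pad (align 4); @4: pitch [4B, align 4] → 8; @8: channels [1B, align 1] → 9; +3 pad (align 4); @12: width [4B, align 4] → 16; size 16, align 4
@0: start_time [8B, align 8] → 8
@8: state [4B, align 4] → 12
@12: gid [2B, align 2] → 14
+2 pad (align 4)
@16: refcount [16B, align 4] → 32
within Entry: width at 12
16 + 12 = 28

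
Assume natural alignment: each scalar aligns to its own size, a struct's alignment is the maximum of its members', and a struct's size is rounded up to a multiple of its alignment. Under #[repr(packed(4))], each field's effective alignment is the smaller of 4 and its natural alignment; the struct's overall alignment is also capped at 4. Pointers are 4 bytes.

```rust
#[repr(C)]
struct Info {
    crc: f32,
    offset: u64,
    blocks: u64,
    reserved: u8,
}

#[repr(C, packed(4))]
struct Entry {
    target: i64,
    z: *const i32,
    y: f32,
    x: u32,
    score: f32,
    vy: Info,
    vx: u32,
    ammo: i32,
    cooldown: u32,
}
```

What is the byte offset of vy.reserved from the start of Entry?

Info: 0..4  crc  (4B, 4-aligned); 4..8  -- padding (4B); 8..16  offset  (8B, 8-aligned); 16..24  blocks  (8B, 8-aligned); 24..25  reserved  (1B, 1-aligned); 25..32  -- tail padding (7B); sizeof = 32, alignof = 8
0..8  target  (8B, 4-aligned)
8..12  z  (4B, 4-aligned)
12..16  y  (4B, 4-aligned)
16..20  x  (4B, 4-aligned)
20..24  score  (4B, 4-aligned)
24..56  vy  (32B, 4-aligned)
within Info: reserved at 24
24 + 24 = 48

48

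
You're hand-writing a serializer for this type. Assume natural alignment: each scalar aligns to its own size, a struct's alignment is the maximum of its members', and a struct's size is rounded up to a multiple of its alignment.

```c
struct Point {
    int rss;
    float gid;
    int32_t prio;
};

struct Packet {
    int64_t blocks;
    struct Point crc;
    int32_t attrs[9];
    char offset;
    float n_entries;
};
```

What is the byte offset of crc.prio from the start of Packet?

16

Point: 0..4  rss  (4B, 4-aligned); 4..8  gid  (4B, 4-aligned); 8..12  prio  (4B, 4-aligned); sizeof = 12, alignof = 4
0..8  blocks  (8B, 8-aligned)
8..20  crc  (12B, 4-aligned)
within Point: prio at 8
8 + 8 = 16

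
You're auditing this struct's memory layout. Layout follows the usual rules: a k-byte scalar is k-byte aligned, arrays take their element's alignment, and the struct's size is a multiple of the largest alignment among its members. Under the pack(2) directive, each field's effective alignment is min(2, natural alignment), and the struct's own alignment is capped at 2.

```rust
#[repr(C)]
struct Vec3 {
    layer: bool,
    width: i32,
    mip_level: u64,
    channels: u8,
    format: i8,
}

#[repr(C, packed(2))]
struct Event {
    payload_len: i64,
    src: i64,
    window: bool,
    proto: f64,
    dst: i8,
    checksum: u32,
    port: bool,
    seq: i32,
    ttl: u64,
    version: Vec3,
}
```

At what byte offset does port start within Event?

32

Vec3: layer at 0 (size 1, align 1) → ends 1; pad 3 to align 4 for width; width at 4 (size 4, align 4) → ends 8; mip_level at 8 (size 8, align 8) → ends 16; channels at 16 (size 1, align 1) → ends 17; format at 17 (size 1, align 1) → ends 18; tail pad 6 to reach multiple of 8; total 24 bytes, alignment 8
payload_len at 0 (size 8, align 2) → ends 8
src at 8 (size 8, align 2) → ends 16
window at 16 (size 1, align 1) → ends 17
pad 1 to align 2 for proto
proto at 18 (size 8, align 2) → ends 26
dst at 26 (size 1, align 1) → ends 27
pad 1 to align 2 for checksum
checksum at 28 (size 4, align 2) → ends 32
port at 32 (size 1, align 1) → ends 33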